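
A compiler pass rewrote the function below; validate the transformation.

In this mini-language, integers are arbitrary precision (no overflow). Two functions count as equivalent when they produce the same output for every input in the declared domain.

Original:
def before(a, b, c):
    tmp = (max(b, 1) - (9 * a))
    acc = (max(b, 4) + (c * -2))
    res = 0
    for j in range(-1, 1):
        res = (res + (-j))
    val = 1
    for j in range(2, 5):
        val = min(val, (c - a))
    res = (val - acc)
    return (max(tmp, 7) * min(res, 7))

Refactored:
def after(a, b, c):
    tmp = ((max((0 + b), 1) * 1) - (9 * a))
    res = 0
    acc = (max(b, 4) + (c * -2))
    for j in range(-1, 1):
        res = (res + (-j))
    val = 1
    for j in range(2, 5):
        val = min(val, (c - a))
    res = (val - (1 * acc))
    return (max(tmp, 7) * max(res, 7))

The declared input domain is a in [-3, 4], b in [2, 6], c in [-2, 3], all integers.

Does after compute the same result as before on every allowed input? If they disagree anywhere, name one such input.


Evaluate both at a=-3, b=2, c=-2.
before: tmp = 29; acc = 8; res = 0; [j=-1]; res = 1; [j=0]; res = 1; val = 1; [j=2]; val = 1; [j=3]; val = 1; [j=4]; val = 1; res = -7; return -203
after: tmp = 29; res = 0; acc = 8; [j=-1]; res = 1; [j=0]; res = 1; val = 1; [j=2]; val = 1; [j=3]; val = 1; [j=4]; val = 1; res = -7; return 203
-203 != 203, so the rewrite changes behavior.
verdict: not equivalent; witness: a=-3, b=2, c=-2


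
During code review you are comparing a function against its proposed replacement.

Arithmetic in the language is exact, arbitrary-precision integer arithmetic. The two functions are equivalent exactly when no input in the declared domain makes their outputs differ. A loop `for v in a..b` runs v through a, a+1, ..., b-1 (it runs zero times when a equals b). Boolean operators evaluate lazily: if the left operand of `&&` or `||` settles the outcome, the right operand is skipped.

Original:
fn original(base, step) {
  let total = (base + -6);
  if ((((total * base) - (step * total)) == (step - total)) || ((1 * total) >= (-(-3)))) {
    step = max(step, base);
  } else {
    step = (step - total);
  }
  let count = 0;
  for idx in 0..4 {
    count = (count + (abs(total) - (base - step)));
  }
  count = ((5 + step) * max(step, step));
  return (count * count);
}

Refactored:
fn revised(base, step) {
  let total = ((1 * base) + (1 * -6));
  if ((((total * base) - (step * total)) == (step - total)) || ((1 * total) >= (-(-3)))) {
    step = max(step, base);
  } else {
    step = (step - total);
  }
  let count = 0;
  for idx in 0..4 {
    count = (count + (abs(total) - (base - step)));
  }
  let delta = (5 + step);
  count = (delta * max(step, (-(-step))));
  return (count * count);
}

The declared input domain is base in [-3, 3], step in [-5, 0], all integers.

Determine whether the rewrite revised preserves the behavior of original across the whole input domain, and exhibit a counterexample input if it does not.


Although arithmetic usage differs; constant usage differs; local variable names differ; statement counts differ, 42/42 inputs agree.
verdict: equivalent


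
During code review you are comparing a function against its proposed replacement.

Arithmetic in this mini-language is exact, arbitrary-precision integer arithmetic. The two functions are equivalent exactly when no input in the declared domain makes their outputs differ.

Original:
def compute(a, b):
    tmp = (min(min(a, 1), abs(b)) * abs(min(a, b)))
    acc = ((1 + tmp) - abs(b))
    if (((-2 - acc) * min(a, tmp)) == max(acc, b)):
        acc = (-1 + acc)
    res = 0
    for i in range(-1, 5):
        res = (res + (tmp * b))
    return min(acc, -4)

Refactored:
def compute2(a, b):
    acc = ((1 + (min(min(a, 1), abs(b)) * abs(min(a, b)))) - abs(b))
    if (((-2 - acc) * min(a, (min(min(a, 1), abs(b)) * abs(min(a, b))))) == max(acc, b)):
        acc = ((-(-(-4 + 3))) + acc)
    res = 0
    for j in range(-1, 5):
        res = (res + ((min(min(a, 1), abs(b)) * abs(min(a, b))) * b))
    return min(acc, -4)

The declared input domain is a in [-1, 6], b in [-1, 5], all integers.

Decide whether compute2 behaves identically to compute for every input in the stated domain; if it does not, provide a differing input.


Equivalent — the differences include arithmetic usage differs; and statement counts differ; and min/max/abs usage differs; and constant usage differs; and local variable names differ, yet no declared input distinguishes the two.
As a probe, take a=1, b=1: compute runs tmp=1, then acc=1, then (((-2 - acc) * min(a, tmp)) == max(acc, b)) is false, then res=0, then (i=-1), then res=1, then (i=0), then res=2, then (i=1), then res=3, then (i=2), then res=4, then (i=3), then res=5, then (i=4), then res=6, then returns -4; compute2 runs acc=1, then (((-2 - acc) * min(a, (min(min(a, 1), abs(b)) * abs(min(a, b))))) == max(acc, b)) is false, then res=0, then (j=-1), then res=1, then (j=0), then res=2, then (j=1), then res=3, then (j=2), then res=4, then (j=3), then res=5, then (j=4), then res=6, then returns -4; both end at -4.
An exhaustive pass over the 56 declared inputs shows identical outputs.
verdict: equivalent


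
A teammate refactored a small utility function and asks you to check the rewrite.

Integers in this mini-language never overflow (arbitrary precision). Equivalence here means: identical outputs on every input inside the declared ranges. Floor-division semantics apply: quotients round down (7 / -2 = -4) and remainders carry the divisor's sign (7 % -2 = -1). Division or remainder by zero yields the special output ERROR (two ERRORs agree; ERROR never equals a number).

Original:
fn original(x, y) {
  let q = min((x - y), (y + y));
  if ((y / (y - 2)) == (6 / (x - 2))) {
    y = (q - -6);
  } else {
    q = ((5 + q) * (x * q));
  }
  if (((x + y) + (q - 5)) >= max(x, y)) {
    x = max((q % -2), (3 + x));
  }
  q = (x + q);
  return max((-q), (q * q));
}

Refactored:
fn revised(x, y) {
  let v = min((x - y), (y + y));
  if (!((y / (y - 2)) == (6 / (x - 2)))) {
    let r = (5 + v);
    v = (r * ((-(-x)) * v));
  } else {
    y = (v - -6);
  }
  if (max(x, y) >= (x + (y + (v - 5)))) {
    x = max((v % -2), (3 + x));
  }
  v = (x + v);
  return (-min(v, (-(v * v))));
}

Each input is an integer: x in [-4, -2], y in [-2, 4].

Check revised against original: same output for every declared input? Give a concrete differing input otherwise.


x=-4, y=-2 yields 256 from original but 144 from revised.
verdict: not equivalent; witness: x=-4, y=-2


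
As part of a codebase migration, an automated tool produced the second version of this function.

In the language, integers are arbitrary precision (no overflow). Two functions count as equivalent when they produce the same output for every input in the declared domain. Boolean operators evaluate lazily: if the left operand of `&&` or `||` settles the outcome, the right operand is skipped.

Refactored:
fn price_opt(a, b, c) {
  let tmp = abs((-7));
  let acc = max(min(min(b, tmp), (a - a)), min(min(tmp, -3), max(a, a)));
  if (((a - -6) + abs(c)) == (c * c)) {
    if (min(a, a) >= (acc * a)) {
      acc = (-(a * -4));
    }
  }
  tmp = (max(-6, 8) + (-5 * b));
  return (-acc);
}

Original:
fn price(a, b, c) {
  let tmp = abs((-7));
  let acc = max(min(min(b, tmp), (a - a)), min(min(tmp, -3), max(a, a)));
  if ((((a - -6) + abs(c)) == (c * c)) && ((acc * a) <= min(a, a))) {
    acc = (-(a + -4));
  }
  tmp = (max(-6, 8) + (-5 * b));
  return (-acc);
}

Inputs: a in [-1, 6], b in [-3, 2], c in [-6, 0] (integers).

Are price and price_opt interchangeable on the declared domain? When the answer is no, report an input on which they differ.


Consider the input a=0, b=-3, c=-3.
price: tmp=7, then acc=-3, then ((((a - -6) + abs(c)) == (c * c)) && ((acc * a) <= min(a, a))) is true, then acc=4, then tmp=23, then returns -4
price_opt: tmp=7, then acc=-3, then (((a - -6) + abs(c)) == (c * c)) is true, then (min(a, a) >= (acc * a)) is true, then acc=0, then tmp=23, then returns 0
-4 != 0, so the rewrite changes behavior.
verdict: not equivalent; witness: a=0, b=-3, c=-3


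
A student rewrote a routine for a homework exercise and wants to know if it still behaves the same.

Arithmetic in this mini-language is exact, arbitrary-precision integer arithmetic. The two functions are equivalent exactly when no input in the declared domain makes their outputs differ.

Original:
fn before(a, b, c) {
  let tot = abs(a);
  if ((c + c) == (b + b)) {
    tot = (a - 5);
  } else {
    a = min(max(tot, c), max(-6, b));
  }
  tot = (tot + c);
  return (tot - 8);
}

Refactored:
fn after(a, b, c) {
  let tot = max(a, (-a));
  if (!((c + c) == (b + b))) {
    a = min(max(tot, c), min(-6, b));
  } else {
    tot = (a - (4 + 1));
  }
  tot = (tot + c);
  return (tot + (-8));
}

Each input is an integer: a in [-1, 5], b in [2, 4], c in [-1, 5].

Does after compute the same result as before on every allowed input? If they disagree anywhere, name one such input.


Equivalent. The edit looks behavioral (`max(-6, b)` became `min(-6, b)`), but over these ranges it never changes the outcome.
Sweeping the whole domain (147 inputs) finds no disagreement.
One worked example (a=0, b=4, c=1) — before: tot = 0; ((c + c) == (b + b)) -> false; a = 1; tot = 1; return -7; after: tot = 0; (!((c + c) == (b + b))) -> true; a = -6; tot = 1; return -7; agreement on -7.
verdict: equivalent


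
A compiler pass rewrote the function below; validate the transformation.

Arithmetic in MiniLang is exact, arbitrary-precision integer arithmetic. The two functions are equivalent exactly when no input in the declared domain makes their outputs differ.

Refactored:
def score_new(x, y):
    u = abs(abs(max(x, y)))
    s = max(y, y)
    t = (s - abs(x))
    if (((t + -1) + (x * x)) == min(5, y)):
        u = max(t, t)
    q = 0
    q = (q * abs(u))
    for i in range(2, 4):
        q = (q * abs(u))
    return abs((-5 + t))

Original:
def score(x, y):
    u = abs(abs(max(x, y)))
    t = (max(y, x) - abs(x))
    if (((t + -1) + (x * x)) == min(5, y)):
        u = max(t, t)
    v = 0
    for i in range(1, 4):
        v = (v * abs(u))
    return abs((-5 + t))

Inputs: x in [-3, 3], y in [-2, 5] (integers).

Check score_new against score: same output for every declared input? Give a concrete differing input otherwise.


Take x=-1, y=-2.
score: u = 1; t = -2; (((t + -1) + (x * x)) == min(5, y)) -> true; u = -2; v = 0; [i=1]; v = 0; [i=2]; v = 0; [i=3]; v = 0; return 7
score_new: u = 1; s = -2; t = -3; (((t + -1) + (x * x)) == min(5, y)) -> false; q = 0; q = 0; [i=2]; q = 0; [i=3]; q = 0; return 8
7 != 8, so the rewrite changes behavior.
verdict: not equivalent; witness: x=-1, y=-2


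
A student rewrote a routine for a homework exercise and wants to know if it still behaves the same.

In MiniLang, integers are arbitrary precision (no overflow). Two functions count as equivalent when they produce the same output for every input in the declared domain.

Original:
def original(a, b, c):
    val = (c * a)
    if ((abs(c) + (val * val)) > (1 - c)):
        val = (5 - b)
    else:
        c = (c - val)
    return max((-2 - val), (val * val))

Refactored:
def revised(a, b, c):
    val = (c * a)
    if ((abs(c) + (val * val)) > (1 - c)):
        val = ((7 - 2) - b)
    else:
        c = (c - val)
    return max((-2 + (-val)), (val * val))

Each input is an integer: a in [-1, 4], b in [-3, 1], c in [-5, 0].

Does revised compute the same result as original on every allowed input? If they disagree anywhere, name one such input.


The two are interchangeable: constant usage differs, arithmetic usage differs, and every declared input agrees.
Tracing a=2, b=-3, c=-3: original: val=-6, then ((abs(c) + (val * val)) > (1 - c)) is true, then val=8, then returns 64 | revised: val=-6, then ((abs(c) + (val * val)) > (1 - c)) is true, then val=8, then returns 64 — matching result 64.
An exhaustive pass over the 180 declared inputs shows identical outputs.
verdict: equivalent


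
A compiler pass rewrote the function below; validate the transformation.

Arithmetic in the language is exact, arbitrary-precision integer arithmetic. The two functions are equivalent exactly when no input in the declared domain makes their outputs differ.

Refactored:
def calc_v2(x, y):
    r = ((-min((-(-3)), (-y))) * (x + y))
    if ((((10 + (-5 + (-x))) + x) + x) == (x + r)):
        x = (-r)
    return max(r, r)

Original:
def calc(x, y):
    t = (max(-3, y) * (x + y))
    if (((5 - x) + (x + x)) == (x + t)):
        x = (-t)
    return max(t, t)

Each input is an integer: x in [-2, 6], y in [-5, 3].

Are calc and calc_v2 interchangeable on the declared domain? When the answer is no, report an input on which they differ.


Reading the diff, among the changes: min/max/abs usage differs, constant usage differs, arithmetic usage differs, local variable names differ.
Tracing x=6, y=-5: calc: t=-3, then (((5 - x) + (x + x)) == (x + t)) is false, then returns -3 | calc_v2: r=-3, then ((((10 + (-5 + (-x))) + x) + x) == (x + r)) is false, then returns -3 — matching result -3.
An exhaustive pass over the 81 declared inputs shows identical outputs.
verdict: equivalent


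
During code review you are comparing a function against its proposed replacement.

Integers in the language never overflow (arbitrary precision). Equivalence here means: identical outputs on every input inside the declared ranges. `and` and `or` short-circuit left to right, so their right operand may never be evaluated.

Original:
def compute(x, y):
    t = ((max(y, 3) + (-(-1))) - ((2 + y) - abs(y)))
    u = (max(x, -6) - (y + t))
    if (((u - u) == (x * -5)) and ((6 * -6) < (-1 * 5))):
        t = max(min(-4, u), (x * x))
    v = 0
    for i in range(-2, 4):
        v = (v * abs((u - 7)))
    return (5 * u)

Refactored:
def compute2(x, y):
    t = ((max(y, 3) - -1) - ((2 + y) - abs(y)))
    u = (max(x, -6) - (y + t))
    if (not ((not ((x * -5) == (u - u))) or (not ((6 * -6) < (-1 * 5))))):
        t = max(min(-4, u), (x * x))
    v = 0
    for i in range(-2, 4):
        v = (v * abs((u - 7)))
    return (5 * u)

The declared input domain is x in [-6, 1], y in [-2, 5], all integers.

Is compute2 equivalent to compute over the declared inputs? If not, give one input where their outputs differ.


The two are interchangeable: arithmetic usage differs; also boolean connective usage differs, and every declared input agrees.
As a probe, take x=1, y=1: compute runs t := 2 | u := -2 | (((u - u) == (x * -5)) and ((6 * -6) < (-1 * 5))): false | v := 0 | iter i=-2: | v := 0 | iter i=-1: | v := 0 | iter i=0: | v := 0 | iter i=1: | v := 0 | iter i=2: | v := 0 | iter i=3: | v := 0 | result -10; compute2 runs t := 2 | u := -2 | (not ((not ((x * -5) == (u - u))) or (not ((6 * -6) < (-1 * 5))))): false | v := 0 | iter i=-2: | v := 0 | iter i=-1: | v := 0 | iter i=0: | v := 0 | iter i=1: | v := 0 | iter i=2: | v := 0 | iter i=3: | v := 0 | result -10; both end at -10.
Checked all 64 inputs in the declared domain: the outputs agree on every one.
verdict: equivalent


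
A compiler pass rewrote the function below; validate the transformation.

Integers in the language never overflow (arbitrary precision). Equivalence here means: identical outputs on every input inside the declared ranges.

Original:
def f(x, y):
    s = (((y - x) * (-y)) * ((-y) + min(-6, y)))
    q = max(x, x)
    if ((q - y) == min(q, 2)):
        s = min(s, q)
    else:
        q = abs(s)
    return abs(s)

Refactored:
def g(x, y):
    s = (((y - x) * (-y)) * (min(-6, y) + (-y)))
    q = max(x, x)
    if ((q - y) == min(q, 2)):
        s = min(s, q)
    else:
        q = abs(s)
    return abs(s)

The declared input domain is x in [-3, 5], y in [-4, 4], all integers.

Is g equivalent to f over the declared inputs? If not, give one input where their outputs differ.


The two versions differ — the changes include same computation, different form.
One worked example (x=5, y=4) — f: s := -40 | q := 5 | ((q - y) == min(q, 2)): false | q := 40 | result 40; g: s := -40 | q := 5 | ((q - y) == min(q, 2)): false | q := 40 | result 40; agreement on 40.
Across all 81 domain points the two functions coincide.
verdict: equivalent


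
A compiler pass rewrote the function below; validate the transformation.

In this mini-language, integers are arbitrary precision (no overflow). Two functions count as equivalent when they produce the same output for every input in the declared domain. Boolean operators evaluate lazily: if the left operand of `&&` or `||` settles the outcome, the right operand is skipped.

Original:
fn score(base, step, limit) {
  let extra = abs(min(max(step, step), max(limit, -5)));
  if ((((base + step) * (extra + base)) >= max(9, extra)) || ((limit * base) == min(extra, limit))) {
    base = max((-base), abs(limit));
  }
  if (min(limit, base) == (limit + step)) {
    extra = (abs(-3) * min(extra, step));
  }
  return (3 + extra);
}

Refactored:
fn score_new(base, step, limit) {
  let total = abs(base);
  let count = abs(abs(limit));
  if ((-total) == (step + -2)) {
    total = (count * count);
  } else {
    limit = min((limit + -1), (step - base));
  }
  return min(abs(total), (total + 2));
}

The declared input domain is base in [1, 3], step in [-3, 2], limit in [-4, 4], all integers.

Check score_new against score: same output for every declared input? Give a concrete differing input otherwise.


These are not equivalent — on base=1, step=-3, limit=-4 the outputs split (7 vs 1).
score: extra = 4; ((((base + step) * (extra + base)) >= max(9, extra)) || ((limit * base) == min(extra, limit))) -> true; base = 4; (min(limit, base) == (limit + step)) -> false; return 7
score_new: total = 1; count = 4; ((-total) == (step + -2)) -> false; limit = -5; return 1
verdict: not equivalent; witness: base=1, step=-3, limit=-4


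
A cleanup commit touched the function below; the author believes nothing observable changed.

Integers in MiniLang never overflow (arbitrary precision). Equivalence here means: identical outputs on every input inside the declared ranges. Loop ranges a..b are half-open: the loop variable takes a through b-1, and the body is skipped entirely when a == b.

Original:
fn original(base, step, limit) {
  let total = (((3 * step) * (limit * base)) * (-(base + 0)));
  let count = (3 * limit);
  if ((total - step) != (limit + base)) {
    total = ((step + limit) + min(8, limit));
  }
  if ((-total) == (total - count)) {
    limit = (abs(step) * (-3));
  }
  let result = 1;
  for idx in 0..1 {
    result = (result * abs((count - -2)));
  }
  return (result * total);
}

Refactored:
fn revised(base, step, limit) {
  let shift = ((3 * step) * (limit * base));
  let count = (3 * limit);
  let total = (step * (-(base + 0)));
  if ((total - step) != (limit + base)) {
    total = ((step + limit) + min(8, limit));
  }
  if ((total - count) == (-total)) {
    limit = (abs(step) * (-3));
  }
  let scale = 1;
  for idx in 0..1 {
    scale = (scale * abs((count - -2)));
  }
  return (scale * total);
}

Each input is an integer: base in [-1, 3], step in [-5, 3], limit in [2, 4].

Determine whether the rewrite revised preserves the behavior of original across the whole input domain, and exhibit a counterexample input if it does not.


These are not equivalent — on base=1, step=-2, limit=3 the outputs split (44 vs 22).
original: total := 18 | count := 9 | ((total - step) != (limit + base)): true | total := 4 | ((-total) == (total - count)): false | result := 1 | iter idx=0: | result := 11 | result 44
revised: shift := -18 | count := 9 | total := 2 | ((total - step) != (limit + base)): false | ((total - count) == (-total)): false | scale := 1 | iter idx=0: | scale := 11 | result 22
verdict: not equivalent; witness: base=1, step=-2, limit=3


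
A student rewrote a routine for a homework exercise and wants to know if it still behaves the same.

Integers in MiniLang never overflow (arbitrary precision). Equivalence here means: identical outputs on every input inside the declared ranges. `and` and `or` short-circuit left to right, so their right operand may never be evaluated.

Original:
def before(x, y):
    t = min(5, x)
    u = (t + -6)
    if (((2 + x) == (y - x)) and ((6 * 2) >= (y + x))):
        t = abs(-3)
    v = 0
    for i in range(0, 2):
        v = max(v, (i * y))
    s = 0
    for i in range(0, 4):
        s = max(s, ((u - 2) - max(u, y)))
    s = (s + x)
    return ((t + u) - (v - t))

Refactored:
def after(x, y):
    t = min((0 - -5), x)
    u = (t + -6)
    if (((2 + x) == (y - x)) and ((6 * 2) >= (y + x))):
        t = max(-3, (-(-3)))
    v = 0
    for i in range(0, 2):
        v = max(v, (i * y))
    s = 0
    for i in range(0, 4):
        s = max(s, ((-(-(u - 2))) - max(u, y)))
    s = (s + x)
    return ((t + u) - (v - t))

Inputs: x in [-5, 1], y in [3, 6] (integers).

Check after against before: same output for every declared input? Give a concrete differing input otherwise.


Changes here: arithmetic usage differs, and constant usage differs, and min/max/abs usage differs; the full 28-point sweep finds no disagreement.
verdict: equivalent


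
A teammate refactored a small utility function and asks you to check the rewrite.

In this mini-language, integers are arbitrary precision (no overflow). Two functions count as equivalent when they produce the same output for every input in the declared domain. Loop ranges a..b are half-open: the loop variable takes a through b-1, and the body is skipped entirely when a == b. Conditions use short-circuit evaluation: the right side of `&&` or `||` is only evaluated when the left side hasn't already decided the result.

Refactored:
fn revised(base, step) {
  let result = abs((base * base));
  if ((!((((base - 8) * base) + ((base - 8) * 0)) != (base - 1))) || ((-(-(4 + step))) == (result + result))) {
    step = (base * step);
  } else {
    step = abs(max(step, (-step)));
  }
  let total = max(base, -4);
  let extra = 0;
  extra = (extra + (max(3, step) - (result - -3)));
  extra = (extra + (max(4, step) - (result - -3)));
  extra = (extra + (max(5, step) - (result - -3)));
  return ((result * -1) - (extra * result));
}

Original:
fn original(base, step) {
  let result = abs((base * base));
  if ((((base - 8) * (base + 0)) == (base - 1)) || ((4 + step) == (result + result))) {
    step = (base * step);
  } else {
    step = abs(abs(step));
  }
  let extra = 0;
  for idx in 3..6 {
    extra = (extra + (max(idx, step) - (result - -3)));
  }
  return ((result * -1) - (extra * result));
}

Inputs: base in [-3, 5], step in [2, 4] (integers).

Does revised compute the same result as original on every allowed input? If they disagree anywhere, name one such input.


The two are interchangeable: local variable names differ; and arithmetic usage differs; and min/max/abs usage differs; and comparison usage differs; and boolean connective usage differs; and loop structure differs; and constant usage differs; and statement counts differ, and every declared input agrees.
One worked example (base=2, step=2) — original: result becomes 4; next ((((base - 8) * (base + 0)) == (base - 1)) || ((4 + step) == (result + result))) evaluates to false; next step becomes 2; next extra becomes 0; next at idx=3:; next extra becomes -4; next at idx=4:; next extra becomes -7; next at idx=5:; next extra becomes -9; next final value 32; revised: result becomes 4; next ((!((((base - 8) * base) + ((base - 8) * 0)) != (base - 1))) || ((-(-(4 + step))) == (result + result))) evaluates to false; next step becomes 2; next total becomes 2; next extra becomes 0; next extra becomes -4; next extra becomes -7; next extra becomes -9; next final value 32; agreement on 32.
Across all 27 domain points the two functions coincide.
verdict: equivalent


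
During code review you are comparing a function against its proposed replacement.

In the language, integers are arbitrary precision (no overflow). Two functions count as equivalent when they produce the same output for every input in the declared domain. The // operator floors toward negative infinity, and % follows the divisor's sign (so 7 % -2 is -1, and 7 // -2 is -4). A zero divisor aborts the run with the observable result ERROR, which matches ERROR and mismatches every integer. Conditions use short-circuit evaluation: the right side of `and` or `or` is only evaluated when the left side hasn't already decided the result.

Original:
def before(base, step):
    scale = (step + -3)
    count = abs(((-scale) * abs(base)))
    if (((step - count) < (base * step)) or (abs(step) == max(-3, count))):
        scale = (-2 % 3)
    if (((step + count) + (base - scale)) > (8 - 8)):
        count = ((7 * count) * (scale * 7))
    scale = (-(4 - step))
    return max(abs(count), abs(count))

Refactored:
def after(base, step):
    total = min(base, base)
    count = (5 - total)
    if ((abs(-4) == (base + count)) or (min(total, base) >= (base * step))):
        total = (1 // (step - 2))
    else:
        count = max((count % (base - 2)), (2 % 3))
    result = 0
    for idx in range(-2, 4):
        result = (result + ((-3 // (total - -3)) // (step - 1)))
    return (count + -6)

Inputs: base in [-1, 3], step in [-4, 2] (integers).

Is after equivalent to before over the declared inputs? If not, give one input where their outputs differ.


These are not equivalent — on base=-1, step=-4 the outputs split (343 vs -4).
before: scale := -7 | count := 7 | (((step - count) < (base * step)) or (abs(step) == max(-3, count))): true | scale := 1 | (((step + count) + (base - scale)) > (8 - 8)): true | count := 343 | scale := -8 | result 343
after: total := -1 | count := 6 | ((abs(-4) == (base + count)) or (min(total, base) >= (base * step))): false | count := 2 | result := 0 | iter idx=-2: | result := 0 | iter idx=-1: | result := 0 | iter idx=0: | result := 0 | iter idx=1: | result := 0 | iter idx=2: | result := 0 | iter idx=3: | result := 0 | result -4
verdict: not equivalent; witness: base=-1, step=-4


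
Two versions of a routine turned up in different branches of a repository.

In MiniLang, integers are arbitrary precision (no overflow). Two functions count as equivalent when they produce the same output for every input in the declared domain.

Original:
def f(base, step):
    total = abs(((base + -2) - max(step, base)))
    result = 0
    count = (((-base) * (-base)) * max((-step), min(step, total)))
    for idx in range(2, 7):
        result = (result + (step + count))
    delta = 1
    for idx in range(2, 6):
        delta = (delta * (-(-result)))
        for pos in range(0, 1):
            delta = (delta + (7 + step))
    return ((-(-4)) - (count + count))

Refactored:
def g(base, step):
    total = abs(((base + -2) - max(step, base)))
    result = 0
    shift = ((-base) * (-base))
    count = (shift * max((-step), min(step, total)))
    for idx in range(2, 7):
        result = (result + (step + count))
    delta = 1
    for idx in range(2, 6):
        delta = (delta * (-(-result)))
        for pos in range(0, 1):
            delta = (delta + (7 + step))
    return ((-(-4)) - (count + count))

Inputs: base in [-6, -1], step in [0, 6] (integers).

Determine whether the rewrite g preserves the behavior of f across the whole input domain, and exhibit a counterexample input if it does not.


Reading the diff, among the changes: statement counts differ; also local variable names differ.
One worked example (base=-6, step=6) — f: total := 14 | result := 0 | count := 216 | iter idx=2: | result := 222 | iter idx=3: | result := 444 | iter idx=4: | result := 666 | iter idx=5: | result := 888 | iter idx=6: | result := 1110 | delta := 1 | iter idx=2: | delta := 1110 | iter pos=0: | delta := 1123 | iter idx=3: | delta := 1246530 | iter pos=0: | delta := 1246543 | iter idx=4: | delta := 1383662730 | iter pos=0: | delta := 1383662743 | iter idx=5: | delta := 1535865644730 | iter pos=0: | delta := 1535865644743 | result -428; g: total := 14 | result := 0 | shift := 36 | count := 216 | iter idx=2: | result := 222 | iter idx=3: | result := 444 | iter idx=4: | result := 666 | iter idx=5: | result := 888 | iter idx=6: | result := 1110 | delta := 1 | iter idx=2: | delta := 1110 | iter pos=0: | delta := 1123 | iter idx=3: | delta := 1246530 | iter pos=0: | delta := 1246543 | iter idx=4: | delta := 1383662730 | iter pos=0: | delta := 1383662743 | iter idx=5: | delta := 1535865644730 | iter pos=0: | delta := 1535865644743 | result -428; agreement on -428.
Across all 42 domain points the two functions coincide.
verdict: equivalent


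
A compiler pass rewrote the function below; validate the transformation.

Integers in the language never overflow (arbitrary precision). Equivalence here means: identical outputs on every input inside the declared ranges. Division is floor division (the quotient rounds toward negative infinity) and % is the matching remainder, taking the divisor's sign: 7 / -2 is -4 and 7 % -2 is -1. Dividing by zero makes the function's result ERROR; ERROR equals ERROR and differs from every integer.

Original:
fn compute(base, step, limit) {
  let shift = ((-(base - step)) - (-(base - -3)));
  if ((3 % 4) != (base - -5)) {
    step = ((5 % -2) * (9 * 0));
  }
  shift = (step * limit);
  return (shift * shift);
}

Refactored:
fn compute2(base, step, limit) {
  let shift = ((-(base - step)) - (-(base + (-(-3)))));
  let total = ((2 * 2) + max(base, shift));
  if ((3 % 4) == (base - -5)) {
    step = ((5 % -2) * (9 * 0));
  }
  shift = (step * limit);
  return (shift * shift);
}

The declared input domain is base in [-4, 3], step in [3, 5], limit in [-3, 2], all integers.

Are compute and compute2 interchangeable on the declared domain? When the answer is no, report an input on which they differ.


Take base=-4, step=3, limit=-3.
compute: shift=6, then ((3 % 4) != (base - -5)) is true, then step=0, then shift=0, then returns 0
compute2: shift=6, then total=10, then ((3 % 4) == (base - -5)) is false, then shift=-9, then returns 81
0 != 81, so the rewrite changes behavior.
verdict: not equivalent; witness: base=-4, step=3, limit=-3


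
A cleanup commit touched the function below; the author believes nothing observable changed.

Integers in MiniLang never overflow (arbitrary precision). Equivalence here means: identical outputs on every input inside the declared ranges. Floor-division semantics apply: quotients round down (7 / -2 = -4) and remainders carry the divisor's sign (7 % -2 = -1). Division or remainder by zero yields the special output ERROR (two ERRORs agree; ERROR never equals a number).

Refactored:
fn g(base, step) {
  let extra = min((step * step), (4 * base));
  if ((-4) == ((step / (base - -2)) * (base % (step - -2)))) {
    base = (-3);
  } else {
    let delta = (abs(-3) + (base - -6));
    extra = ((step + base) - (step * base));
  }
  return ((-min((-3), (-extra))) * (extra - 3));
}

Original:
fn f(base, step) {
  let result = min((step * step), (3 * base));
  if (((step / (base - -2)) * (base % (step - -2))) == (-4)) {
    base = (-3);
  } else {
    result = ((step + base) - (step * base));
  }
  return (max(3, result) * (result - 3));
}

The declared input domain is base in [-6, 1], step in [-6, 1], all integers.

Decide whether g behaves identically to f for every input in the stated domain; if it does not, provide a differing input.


On input base=-3, step=-4, f returns -36 while g returns -45.
verdict: not equivalent; witness: base=-3, step=-4


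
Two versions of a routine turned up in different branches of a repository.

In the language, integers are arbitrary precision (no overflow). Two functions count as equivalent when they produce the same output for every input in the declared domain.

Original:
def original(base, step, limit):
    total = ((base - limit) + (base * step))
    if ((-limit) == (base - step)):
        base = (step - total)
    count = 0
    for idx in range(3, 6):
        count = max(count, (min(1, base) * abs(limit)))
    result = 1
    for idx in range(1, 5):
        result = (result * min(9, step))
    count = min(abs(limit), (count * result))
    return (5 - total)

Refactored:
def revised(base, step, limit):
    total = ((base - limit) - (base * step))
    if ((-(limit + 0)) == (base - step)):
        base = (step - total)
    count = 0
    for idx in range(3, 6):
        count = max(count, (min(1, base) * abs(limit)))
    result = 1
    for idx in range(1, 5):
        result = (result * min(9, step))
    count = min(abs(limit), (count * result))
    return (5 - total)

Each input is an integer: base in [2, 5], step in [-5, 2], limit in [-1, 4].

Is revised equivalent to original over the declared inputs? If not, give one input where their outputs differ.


On input base=2, step=-5, limit=-1, original returns 12 while revised returns -8.
verdict: not equivalent; witness: base=2, step=-5, limit=-1


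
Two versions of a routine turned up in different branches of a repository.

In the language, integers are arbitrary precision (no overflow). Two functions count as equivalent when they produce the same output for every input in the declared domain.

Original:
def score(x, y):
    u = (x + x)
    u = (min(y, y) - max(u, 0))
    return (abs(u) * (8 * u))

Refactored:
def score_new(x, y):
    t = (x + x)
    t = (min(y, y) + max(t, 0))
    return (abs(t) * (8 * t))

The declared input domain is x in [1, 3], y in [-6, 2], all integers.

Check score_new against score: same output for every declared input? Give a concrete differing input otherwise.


Try x=1, y=-6.
score: u becomes 2; next u becomes -8; next final value -512
score_new: t becomes 2; next t becomes -4; next final value -128
-512 and -128 differ, so these are not the same function on this domain.
verdict: not equivalent; witness: x=1, y=-6


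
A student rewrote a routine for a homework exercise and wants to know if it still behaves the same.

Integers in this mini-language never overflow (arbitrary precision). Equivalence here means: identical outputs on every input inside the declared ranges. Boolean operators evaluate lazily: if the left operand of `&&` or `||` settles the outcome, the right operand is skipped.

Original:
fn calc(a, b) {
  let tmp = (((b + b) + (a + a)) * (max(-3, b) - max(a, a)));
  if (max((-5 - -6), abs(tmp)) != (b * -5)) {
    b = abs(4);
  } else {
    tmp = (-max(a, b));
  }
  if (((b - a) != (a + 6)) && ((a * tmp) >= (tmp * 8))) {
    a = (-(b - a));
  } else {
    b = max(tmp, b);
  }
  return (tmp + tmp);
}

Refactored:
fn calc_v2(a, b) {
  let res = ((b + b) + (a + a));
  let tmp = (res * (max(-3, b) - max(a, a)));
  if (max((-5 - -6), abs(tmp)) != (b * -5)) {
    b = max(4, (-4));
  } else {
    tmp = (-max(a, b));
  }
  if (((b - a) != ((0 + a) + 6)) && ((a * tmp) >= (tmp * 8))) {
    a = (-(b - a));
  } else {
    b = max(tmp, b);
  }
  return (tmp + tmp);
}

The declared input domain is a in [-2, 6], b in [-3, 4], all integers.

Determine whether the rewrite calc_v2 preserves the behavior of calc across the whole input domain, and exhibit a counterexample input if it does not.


Equivalent — the differences include local variable names differ; and constant usage differs; and statement counts differ; and arithmetic usage differs; and min/max/abs usage differs, yet no declared input distinguishes the two.
Spot check at a=4, b=2 — calc: tmp = -24; (max((-5 - -6), abs(tmp)) != (b * -5)) -> true; b = 4; (((b - a) != (a + 6)) && ((a * tmp) >= (tmp * 8))) -> true; a = 0; return -48. calc_v2: res = 12; tmp = -24; (max((-5 - -6), abs(tmp)) != (b * -5)) -> true; b = 4; (((b - a) != ((0 + a) + 6)) && ((a * tmp) >= (tmp * 8))) -> true; a = 0; return -48. Both give -48.
Sweeping the whole domain (72 inputs) finds no disagreement.
verdict: equivalent


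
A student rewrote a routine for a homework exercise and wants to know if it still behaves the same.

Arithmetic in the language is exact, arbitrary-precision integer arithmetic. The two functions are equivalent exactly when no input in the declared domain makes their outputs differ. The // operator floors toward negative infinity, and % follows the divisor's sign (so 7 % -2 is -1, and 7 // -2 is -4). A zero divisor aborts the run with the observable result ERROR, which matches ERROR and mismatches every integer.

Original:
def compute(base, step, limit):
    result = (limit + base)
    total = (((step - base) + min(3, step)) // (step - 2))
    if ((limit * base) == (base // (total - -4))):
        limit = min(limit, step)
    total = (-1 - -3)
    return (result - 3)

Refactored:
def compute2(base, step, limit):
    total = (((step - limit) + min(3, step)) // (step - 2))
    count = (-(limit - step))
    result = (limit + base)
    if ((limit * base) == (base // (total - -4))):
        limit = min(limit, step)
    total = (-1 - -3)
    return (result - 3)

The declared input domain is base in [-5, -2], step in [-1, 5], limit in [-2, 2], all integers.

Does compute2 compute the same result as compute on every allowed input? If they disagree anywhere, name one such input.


The rewrite breaks on base=-5, step=1, limit=-2, where the results are -10 and ERROR.
compute: result = -7; total = -7; ((limit * base) == (base // (total - -4))) -> false; total = 2; return -10
compute2: total = -4; count = 3; result = -7; division by zero -> ERROR
verdict: not equivalent; witness: base=-5, step=1, limit=-2


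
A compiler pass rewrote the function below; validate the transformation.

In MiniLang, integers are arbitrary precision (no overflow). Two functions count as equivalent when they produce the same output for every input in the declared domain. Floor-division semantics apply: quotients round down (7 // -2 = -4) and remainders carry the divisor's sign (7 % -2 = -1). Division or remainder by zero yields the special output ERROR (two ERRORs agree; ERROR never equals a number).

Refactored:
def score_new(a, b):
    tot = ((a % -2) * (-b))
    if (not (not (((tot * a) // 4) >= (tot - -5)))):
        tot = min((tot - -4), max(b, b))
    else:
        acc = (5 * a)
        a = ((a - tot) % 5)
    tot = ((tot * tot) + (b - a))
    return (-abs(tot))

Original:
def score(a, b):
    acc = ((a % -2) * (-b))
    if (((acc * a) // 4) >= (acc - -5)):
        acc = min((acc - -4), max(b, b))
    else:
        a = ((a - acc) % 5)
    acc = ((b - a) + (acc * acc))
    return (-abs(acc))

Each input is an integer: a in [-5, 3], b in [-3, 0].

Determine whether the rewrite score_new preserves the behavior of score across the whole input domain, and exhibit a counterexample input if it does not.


Comparing the listings, the differences include: arithmetic usage differs, and local variable names differ, and boolean connective usage differs, and constant usage differs, and statement counts differ.
As a probe, take a=-4, b=0: score runs acc=0, then (((acc * a) // 4) >= (acc - -5)) is false, then a=1, then acc=-1, then returns -1; score_new runs tot=0, then (not (not (((tot * a) // 4) >= (tot - -5)))) is false, then acc=-20, then a=1, then tot=-1, then returns -1; both end at -1.
Across all 36 domain points the two functions coincide.
verdict: equivalent


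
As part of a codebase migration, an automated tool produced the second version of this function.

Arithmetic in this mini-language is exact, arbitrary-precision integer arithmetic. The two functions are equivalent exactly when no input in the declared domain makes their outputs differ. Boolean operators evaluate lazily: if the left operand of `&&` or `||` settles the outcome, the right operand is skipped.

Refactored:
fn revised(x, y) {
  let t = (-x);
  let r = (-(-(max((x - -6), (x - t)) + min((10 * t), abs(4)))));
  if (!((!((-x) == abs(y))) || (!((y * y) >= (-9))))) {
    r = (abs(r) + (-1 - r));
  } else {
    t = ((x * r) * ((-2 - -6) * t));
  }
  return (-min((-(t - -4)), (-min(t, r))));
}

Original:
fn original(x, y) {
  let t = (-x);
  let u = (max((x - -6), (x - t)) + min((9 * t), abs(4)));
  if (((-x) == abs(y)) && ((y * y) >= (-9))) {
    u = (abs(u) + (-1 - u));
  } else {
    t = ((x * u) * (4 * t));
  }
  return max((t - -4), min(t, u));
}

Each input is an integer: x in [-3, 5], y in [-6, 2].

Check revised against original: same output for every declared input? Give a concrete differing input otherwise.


Run the pair on x=1, y=-6.
original: t := -1 | u := -2 | (((-x) == abs(y)) && ((y * y) >= (-9))): false | t := 8 | result 12
revised: t := -1 | r := -3 | (!((!((-x) == abs(y))) || (!((y * y) >= (-9))))): false | t := 12 | result 16
12 and 16 differ, so these are not the same function on this domain.
verdict: not equivalent; witness: x=1, y=-6
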